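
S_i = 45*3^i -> [45, 135, 405, 1215, 3645]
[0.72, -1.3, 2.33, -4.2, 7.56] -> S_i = 0.72*(-1.80)^i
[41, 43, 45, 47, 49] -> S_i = 41 + 2*i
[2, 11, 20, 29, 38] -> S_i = 2 + 9*i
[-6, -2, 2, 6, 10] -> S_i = -6 + 4*i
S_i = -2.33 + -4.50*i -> [-2.33, -6.83, -11.33, -15.83, -20.33]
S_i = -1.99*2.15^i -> [-1.99, -4.28, -9.2, -19.78, -42.52]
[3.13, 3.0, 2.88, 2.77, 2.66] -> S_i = 3.13*0.96^i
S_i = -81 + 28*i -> [-81, -53, -25, 3, 31]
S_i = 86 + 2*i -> [86, 88, 90, 92, 94]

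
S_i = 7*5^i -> [7, 35, 175, 875, 4375]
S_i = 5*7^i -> [5, 35, 245, 1715, 12005]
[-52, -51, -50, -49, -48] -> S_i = -52 + 1*i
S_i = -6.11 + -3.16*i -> [-6.11, -9.27, -12.43, -15.59, -18.75]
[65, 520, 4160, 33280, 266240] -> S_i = 65*8^i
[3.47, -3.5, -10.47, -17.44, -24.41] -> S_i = 3.47 + -6.97*i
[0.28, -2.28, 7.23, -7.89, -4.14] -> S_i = Random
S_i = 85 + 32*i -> [85, 117, 149, 181, 213]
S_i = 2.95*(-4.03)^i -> [2.95, -11.89, 47.91, -193.08, 778.11]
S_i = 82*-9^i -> [82, -738, 6642, -59778, 538002]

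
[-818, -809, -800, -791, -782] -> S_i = -818 + 9*i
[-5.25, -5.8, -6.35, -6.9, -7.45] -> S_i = -5.25 + -0.55*i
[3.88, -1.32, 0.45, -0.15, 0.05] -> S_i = 3.88*(-0.34)^i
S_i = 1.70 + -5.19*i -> [1.7, -3.49, -8.68, -13.87, -19.06]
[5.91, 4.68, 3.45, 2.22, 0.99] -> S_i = 5.91 + -1.23*i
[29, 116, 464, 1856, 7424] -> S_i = 29*4^i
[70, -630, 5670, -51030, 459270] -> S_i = 70*-9^i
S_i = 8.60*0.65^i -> [8.6, 5.59, 3.63, 2.36, 1.54]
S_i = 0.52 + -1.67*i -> [0.52, -1.15, -2.82, -4.49, -6.16]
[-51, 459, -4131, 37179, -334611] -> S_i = -51*-9^i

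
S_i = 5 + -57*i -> [5, -52, -109, -166, -223]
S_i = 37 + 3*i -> [37, 40, 43, 46, 49]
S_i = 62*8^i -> [62, 496, 3968, 31744, 253952]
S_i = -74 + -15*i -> [-74, -89, -104, -119, -134]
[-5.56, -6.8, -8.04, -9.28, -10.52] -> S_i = -5.56 + -1.24*i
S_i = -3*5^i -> [-3, -15, -75, -375, -1875]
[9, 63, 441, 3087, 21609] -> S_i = 9*7^i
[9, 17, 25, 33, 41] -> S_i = 9 + 8*i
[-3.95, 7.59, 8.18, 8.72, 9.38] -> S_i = Random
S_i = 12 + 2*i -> [12, 14, 16, 18, 20]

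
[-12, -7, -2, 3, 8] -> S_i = -12 + 5*i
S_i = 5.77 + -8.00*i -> [5.77, -2.23, -10.23, -18.23, -26.23]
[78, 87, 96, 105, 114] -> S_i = 78 + 9*i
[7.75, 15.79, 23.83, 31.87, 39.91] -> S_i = 7.75 + 8.04*i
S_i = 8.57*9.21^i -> [8.57, 78.93, 726.94, 6695.14, 61662.25]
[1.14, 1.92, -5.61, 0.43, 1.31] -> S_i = Random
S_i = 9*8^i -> [9, 72, 576, 4608, 36864]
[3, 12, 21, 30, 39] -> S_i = 3 + 9*i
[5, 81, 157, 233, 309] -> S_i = 5 + 76*i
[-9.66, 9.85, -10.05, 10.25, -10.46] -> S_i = -9.66*(-1.02)^i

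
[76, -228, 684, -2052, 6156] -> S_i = 76*-3^i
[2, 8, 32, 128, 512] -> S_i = 2*4^i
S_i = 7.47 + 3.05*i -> [7.47, 10.52, 13.57, 16.62, 19.67]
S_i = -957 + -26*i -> [-957, -983, -1009, -1035, -1061]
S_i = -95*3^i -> [-95, -285, -855, -2565, -7695]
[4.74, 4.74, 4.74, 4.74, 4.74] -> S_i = 4.74*1.00^i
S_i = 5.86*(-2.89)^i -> [5.86, -16.94, 48.94, -141.45, 408.78]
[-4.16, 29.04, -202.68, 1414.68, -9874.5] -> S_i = -4.16*(-6.98)^i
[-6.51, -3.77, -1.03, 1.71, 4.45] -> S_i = -6.51 + 2.74*i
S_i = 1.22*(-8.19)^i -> [1.22, -9.99, 81.83, -670.21, 5489.03]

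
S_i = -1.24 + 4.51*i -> [-1.24, 3.27, 7.78, 12.29, 16.8]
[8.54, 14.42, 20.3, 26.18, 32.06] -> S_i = 8.54 + 5.88*i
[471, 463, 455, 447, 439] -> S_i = 471 + -8*i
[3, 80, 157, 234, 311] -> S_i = 3 + 77*i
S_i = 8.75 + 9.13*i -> [8.75, 17.88, 27.01, 36.14, 45.27]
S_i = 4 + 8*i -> [4, 12, 20, 28, 36]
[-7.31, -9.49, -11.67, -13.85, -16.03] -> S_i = -7.31 + -2.18*i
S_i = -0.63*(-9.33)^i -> [-0.63, 5.88, -54.84, 511.66, -4773.83]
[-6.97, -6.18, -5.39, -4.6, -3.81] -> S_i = -6.97 + 0.79*i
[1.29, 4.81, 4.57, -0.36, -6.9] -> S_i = Random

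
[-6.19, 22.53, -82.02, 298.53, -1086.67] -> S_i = -6.19*(-3.64)^i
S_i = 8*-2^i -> [8, -16, 32, -64, 128]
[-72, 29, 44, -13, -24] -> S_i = Random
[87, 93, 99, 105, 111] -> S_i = 87 + 6*i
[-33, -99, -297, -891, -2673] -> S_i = -33*3^i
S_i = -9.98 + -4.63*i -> [-9.98, -14.61, -19.24, -23.87, -28.5]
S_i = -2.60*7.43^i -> [-2.6, -19.32, -143.53, -1066.45, -7923.71]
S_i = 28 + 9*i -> [28, 37, 46, 55, 64]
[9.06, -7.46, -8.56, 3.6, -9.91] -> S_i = Random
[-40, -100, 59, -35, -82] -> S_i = Random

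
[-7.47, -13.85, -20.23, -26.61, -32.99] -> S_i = -7.47 + -6.38*i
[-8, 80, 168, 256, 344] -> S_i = -8 + 88*i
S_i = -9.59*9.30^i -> [-9.59, -89.19, -829.44, -7713.78, -71738.19]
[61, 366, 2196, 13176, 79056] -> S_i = 61*6^i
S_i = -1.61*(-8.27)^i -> [-1.61, 13.31, -110.11, 910.63, -7530.92]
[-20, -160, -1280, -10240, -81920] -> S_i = -20*8^i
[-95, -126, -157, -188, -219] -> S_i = -95 + -31*i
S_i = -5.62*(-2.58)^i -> [-5.62, 14.5, -37.41, 96.52, -249.01]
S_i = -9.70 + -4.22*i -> [-9.7, -13.92, -18.14, -22.36, -26.58]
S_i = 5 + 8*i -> [5, 13, 21, 29, 37]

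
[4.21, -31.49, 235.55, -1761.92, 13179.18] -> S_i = 4.21*(-7.48)^i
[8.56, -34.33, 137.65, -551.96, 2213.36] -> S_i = 8.56*(-4.01)^i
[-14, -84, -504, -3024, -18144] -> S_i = -14*6^i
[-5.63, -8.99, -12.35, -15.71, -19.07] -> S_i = -5.63 + -3.36*i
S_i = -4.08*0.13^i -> [-4.08, -0.53, -0.07, -0.01, -0.0]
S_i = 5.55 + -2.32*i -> [5.55, 3.23, 0.91, -1.41, -3.73]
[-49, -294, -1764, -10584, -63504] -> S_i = -49*6^i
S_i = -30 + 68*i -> [-30, 38, 106, 174, 242]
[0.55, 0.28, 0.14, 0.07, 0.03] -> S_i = 0.55*0.50^i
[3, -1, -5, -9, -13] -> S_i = 3 + -4*i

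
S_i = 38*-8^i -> [38, -304, 2432, -19456, 155648]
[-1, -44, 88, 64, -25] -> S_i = Random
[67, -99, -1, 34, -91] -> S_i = Random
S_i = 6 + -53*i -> [6, -47, -100, -153, -206]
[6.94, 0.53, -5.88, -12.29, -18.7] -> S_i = 6.94 + -6.41*i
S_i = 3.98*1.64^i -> [3.98, 6.53, 10.7, 17.56, 28.79]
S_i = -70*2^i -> [-70, -140, -280, -560, -1120]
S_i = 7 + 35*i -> [7, 42, 77, 112, 147]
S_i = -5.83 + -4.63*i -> [-5.83, -10.46, -15.09, -19.72, -24.35]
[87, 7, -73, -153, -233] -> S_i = 87 + -80*i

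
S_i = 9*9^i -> [9, 81, 729, 6561, 59049]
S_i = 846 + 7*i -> [846, 853, 860, 867, 874]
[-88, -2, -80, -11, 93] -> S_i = Random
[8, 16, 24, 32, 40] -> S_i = 8 + 8*i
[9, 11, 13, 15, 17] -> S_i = 9 + 2*i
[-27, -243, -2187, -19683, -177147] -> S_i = -27*9^i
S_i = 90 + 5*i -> [90, 95, 100, 105, 110]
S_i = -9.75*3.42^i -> [-9.75, -33.34, -114.04, -390.02, -1333.86]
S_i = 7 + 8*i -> [7, 15, 23, 31, 39]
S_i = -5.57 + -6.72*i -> [-5.57, -12.29, -19.01, -25.73, -32.45]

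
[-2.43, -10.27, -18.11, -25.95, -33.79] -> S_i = -2.43 + -7.84*i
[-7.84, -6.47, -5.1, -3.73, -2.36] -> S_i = -7.84 + 1.37*i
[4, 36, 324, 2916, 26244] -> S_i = 4*9^i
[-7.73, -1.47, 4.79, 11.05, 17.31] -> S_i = -7.73 + 6.26*i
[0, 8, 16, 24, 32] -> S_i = 0 + 8*i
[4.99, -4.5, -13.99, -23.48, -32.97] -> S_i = 4.99 + -9.49*i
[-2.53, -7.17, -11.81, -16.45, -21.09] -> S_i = -2.53 + -4.64*i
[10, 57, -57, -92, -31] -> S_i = Random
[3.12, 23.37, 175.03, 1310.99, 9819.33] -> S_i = 3.12*7.49^i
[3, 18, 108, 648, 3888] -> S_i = 3*6^i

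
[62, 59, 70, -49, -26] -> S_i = Random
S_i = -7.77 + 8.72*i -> [-7.77, 0.95, 9.67, 18.39, 27.11]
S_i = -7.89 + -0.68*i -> [-7.89, -8.57, -9.25, -9.93, -10.61]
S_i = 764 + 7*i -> [764, 771, 778, 785, 792]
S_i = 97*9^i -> [97, 873, 7857, 70713, 636417]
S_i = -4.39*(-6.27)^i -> [-4.39, 27.53, -172.58, 1082.1, -6784.76]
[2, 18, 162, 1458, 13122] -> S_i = 2*9^i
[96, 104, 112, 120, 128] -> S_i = 96 + 8*i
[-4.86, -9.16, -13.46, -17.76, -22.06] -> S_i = -4.86 + -4.30*i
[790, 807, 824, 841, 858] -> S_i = 790 + 17*i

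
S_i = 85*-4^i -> [85, -340, 1360, -5440, 21760]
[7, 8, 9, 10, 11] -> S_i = 7 + 1*i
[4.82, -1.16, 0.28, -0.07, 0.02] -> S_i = 4.82*(-0.24)^i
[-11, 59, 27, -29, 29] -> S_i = Random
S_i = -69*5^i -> [-69, -345, -1725, -8625, -43125]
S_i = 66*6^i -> [66, 396, 2376, 14256, 85536]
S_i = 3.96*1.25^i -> [3.96, 4.95, 6.19, 7.73, 9.67]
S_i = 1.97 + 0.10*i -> [1.97, 2.07, 2.17, 2.27, 2.37]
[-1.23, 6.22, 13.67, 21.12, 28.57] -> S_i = -1.23 + 7.45*i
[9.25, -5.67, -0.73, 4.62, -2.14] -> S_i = Random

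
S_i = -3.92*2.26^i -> [-3.92, -8.86, -20.02, -45.25, -102.26]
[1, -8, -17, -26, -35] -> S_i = 1 + -9*i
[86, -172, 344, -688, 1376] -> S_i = 86*-2^i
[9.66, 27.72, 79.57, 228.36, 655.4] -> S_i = 9.66*2.87^i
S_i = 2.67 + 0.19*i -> [2.67, 2.86, 3.05, 3.24, 3.43]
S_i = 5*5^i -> [5, 25, 125, 625, 3125]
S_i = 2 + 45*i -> [2, 47, 92, 137, 182]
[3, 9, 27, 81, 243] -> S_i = 3*3^i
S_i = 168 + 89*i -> [168, 257, 346, 435, 524]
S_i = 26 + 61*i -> [26, 87, 148, 209, 270]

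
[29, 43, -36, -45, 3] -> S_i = Random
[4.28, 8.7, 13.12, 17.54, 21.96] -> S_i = 4.28 + 4.42*i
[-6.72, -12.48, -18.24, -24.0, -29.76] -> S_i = -6.72 + -5.76*i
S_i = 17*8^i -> [17, 136, 1088, 8704, 69632]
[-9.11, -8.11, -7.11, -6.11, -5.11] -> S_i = -9.11 + 1.00*i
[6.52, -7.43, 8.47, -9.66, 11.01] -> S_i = 6.52*(-1.14)^i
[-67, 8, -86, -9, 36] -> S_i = Random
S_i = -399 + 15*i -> [-399, -384, -369, -354, -339]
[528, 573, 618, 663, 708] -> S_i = 528 + 45*i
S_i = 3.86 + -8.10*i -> [3.86, -4.24, -12.34, -20.44, -28.54]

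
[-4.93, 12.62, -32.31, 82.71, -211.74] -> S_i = -4.93*(-2.56)^i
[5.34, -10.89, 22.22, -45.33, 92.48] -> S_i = 5.34*(-2.04)^i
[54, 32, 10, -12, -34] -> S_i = 54 + -22*i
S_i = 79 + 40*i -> [79, 119, 159, 199, 239]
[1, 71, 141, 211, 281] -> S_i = 1 + 70*i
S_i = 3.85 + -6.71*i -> [3.85, -2.86, -9.57, -16.28, -22.99]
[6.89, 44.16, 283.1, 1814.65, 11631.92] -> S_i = 6.89*6.41^i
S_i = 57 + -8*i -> [57, 49, 41, 33, 25]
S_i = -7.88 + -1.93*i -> [-7.88, -9.81, -11.74, -13.67, -15.6]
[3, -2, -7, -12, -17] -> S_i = 3 + -5*i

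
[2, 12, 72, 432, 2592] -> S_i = 2*6^i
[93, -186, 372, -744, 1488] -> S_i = 93*-2^i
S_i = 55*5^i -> [55, 275, 1375, 6875, 34375]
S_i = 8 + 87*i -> [8, 95, 182, 269, 356]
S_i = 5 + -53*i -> [5, -48, -101, -154, -207]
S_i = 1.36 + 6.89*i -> [1.36, 8.25, 15.14, 22.03, 28.92]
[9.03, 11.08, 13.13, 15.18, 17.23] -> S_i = 9.03 + 2.05*i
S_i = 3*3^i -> [3, 9, 27, 81, 243]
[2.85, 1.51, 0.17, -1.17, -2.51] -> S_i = 2.85 + -1.34*i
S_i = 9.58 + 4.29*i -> [9.58, 13.87, 18.16, 22.45, 26.74]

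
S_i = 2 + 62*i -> [2, 64, 126, 188, 250]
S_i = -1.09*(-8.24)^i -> [-1.09, 8.98, -74.01, 609.83, -5024.99]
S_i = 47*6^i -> [47, 282, 1692, 10152, 60912]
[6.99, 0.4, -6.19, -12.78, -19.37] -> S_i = 6.99 + -6.59*i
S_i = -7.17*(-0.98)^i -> [-7.17, 7.03, -6.89, 6.75, -6.61]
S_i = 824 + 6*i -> [824, 830, 836, 842, 848]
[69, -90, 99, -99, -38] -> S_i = Random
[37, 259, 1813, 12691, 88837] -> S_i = 37*7^i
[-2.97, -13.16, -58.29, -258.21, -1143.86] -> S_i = -2.97*4.43^i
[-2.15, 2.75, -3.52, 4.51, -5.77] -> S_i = -2.15*(-1.28)^i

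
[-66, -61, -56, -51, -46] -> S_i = -66 + 5*i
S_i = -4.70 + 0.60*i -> [-4.7, -4.1, -3.5, -2.9, -2.3]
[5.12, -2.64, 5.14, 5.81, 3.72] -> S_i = Random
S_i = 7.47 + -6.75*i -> [7.47, 0.72, -6.03, -12.78, -19.53]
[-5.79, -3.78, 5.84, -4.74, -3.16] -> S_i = Random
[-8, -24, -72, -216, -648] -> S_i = -8*3^i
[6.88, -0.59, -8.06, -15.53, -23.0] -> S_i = 6.88 + -7.47*i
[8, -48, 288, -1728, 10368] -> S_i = 8*-6^i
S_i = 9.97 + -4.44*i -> [9.97, 5.53, 1.09, -3.35, -7.79]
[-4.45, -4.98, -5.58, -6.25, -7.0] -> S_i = -4.45*1.12^i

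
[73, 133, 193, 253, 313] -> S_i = 73 + 60*i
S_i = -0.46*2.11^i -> [-0.46, -0.97, -2.05, -4.32, -9.12]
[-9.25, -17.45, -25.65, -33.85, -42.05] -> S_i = -9.25 + -8.20*i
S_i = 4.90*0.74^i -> [4.9, 3.63, 2.68, 1.99, 1.47]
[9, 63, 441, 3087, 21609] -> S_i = 9*7^i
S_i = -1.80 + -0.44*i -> [-1.8, -2.24, -2.68, -3.12, -3.56]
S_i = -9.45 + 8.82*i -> [-9.45, -0.63, 8.19, 17.01, 25.83]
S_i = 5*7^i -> [5, 35, 245, 1715, 12005]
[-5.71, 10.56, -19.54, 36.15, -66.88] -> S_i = -5.71*(-1.85)^i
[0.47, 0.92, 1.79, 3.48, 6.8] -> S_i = 0.47*1.95^i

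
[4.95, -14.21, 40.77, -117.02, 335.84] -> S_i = 4.95*(-2.87)^i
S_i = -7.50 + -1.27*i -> [-7.5, -8.77, -10.04, -11.31, -12.58]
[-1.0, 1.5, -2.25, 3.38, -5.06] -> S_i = -1.00*(-1.50)^i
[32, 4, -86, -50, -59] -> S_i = Random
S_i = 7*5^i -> [7, 35, 175, 875, 4375]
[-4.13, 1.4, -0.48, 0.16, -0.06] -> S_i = -4.13*(-0.34)^i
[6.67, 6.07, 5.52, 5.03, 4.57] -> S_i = 6.67*0.91^i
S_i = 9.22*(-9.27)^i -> [9.22, -85.47, 792.3, -7344.63, 68084.75]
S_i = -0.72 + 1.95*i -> [-0.72, 1.23, 3.18, 5.13, 7.08]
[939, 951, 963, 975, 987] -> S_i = 939 + 12*i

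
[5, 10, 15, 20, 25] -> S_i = 5 + 5*i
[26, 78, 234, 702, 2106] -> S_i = 26*3^i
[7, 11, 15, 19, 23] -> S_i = 7 + 4*i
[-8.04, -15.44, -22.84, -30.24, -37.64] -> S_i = -8.04 + -7.40*i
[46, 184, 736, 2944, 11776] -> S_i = 46*4^i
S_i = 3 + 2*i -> [3, 5, 7, 9, 11]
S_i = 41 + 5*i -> [41, 46, 51, 56, 61]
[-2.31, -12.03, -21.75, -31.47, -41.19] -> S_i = -2.31 + -9.72*i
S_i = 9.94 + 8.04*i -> [9.94, 17.98, 26.02, 34.06, 42.1]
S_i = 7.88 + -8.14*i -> [7.88, -0.26, -8.4, -16.54, -24.68]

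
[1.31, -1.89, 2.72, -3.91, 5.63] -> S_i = 1.31*(-1.44)^i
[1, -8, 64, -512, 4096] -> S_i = 1*-8^i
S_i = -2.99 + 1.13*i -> [-2.99, -1.86, -0.73, 0.4, 1.53]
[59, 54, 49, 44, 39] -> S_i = 59 + -5*i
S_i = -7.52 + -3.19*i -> [-7.52, -10.71, -13.9, -17.09, -20.28]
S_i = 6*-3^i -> [6, -18, 54, -162, 486]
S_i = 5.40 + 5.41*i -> [5.4, 10.81, 16.22, 21.63, 27.04]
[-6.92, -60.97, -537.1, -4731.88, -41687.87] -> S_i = -6.92*8.81^i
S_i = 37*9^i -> [37, 333, 2997, 26973, 242757]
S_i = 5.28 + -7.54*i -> [5.28, -2.26, -9.8, -17.34, -24.88]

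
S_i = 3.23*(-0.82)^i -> [3.23, -2.65, 2.17, -1.78, 1.46]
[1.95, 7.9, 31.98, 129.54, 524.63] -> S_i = 1.95*4.05^i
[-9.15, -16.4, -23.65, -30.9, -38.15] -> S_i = -9.15 + -7.25*i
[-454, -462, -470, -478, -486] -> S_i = -454 + -8*i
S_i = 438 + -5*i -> [438, 433, 428, 423, 418]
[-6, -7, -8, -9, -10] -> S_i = -6 + -1*i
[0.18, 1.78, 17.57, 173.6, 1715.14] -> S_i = 0.18*9.88^i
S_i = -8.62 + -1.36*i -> [-8.62, -9.98, -11.34, -12.7, -14.06]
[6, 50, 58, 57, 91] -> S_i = Random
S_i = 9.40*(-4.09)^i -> [9.4, -38.45, 157.24, -643.13, 2630.4]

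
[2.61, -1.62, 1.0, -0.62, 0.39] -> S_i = 2.61*(-0.62)^i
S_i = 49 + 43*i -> [49, 92, 135, 178, 221]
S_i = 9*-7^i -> [9, -63, 441, -3087, 21609]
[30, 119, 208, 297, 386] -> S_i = 30 + 89*i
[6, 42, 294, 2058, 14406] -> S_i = 6*7^i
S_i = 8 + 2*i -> [8, 10, 12, 14, 16]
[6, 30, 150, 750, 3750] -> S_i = 6*5^i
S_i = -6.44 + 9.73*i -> [-6.44, 3.29, 13.02, 22.75, 32.48]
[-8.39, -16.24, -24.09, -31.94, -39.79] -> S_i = -8.39 + -7.85*i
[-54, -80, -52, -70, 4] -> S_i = Random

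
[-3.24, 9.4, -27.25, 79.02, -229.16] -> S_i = -3.24*(-2.90)^i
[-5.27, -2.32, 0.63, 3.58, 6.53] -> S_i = -5.27 + 2.95*i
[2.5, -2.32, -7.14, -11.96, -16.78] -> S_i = 2.50 + -4.82*i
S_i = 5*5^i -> [5, 25, 125, 625, 3125]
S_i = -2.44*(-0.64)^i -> [-2.44, 1.56, -1.0, 0.64, -0.41]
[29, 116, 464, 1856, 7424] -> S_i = 29*4^i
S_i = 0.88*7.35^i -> [0.88, 6.47, 47.54, 349.42, 2568.22]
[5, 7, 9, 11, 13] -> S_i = 5 + 2*i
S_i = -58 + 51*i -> [-58, -7, 44, 95, 146]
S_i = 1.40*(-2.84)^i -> [1.4, -3.98, 11.29, -32.07, 91.08]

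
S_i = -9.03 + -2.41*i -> [-9.03, -11.44, -13.85, -16.26, -18.67]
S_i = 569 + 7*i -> [569, 576, 583, 590, 597]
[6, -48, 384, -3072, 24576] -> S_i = 6*-8^i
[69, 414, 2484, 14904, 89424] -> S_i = 69*6^i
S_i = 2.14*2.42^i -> [2.14, 5.18, 12.53, 30.33, 73.4]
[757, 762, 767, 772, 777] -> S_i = 757 + 5*i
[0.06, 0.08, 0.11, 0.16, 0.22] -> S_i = 0.06*1.38^i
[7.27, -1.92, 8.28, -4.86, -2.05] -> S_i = Random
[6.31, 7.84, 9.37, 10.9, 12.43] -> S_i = 6.31 + 1.53*i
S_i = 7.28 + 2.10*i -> [7.28, 9.38, 11.48, 13.58, 15.68]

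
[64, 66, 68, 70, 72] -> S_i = 64 + 2*i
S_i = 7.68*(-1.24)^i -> [7.68, -9.52, 11.81, -14.64, 18.16]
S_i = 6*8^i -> [6, 48, 384, 3072, 24576]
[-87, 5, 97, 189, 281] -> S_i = -87 + 92*i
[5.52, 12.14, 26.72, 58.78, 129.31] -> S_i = 5.52*2.20^i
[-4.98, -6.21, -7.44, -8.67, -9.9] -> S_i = -4.98 + -1.23*i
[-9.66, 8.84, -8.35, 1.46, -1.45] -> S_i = Random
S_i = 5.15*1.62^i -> [5.15, 8.34, 13.52, 21.9, 35.47]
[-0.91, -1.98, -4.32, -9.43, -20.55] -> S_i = -0.91*2.18^i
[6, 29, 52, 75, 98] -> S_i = 6 + 23*i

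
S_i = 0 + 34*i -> [0, 34, 68, 102, 136]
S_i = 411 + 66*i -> [411, 477, 543, 609, 675]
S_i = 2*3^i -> [2, 6, 18, 54, 162]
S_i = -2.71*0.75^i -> [-2.71, -2.03, -1.52, -1.14, -0.86]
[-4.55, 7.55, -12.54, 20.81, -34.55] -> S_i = -4.55*(-1.66)^i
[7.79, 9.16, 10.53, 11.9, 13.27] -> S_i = 7.79 + 1.37*i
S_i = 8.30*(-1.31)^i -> [8.3, -10.87, 14.24, -18.66, 24.44]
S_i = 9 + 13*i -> [9, 22, 35, 48, 61]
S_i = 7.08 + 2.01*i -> [7.08, 9.09, 11.1, 13.11, 15.12]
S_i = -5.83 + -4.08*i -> [-5.83, -9.91, -13.99, -18.07, -22.15]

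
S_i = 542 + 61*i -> [542, 603, 664, 725, 786]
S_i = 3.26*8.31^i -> [3.26, 27.09, 225.12, 1870.77, 15546.11]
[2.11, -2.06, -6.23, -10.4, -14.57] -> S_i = 2.11 + -4.17*i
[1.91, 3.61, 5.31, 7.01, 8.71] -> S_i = 1.91 + 1.70*i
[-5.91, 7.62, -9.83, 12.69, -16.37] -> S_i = -5.91*(-1.29)^i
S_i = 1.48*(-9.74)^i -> [1.48, -14.42, 140.4, -1367.54, 13319.8]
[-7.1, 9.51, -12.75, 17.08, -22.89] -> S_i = -7.10*(-1.34)^i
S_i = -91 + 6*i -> [-91, -85, -79, -73, -67]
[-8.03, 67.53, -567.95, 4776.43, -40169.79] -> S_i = -8.03*(-8.41)^i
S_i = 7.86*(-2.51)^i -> [7.86, -19.73, 49.52, -124.29, 311.97]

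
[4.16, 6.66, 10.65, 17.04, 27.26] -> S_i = 4.16*1.60^i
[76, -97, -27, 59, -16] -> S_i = Random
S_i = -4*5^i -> [-4, -20, -100, -500, -2500]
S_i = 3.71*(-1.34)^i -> [3.71, -4.97, 6.66, -8.93, 11.96]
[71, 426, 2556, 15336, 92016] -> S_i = 71*6^i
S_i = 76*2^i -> [76, 152, 304, 608, 1216]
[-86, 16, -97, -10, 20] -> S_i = Random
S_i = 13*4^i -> [13, 52, 208, 832, 3328]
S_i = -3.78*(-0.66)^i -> [-3.78, 2.49, -1.65, 1.09, -0.72]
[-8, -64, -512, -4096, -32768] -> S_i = -8*8^i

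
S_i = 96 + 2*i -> [96, 98, 100, 102, 104]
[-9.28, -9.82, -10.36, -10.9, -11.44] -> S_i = -9.28 + -0.54*i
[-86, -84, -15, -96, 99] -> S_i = Random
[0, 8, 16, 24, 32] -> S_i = 0 + 8*i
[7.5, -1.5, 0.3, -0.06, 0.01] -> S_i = 7.50*(-0.20)^i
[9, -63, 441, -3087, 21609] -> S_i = 9*-7^i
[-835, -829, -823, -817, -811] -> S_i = -835 + 6*i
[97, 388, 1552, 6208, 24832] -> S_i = 97*4^i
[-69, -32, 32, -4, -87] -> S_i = Random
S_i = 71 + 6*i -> [71, 77, 83, 89, 95]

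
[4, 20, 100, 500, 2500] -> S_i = 4*5^i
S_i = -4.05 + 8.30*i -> [-4.05, 4.25, 12.55, 20.85, 29.15]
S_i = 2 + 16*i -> [2, 18, 34, 50, 66]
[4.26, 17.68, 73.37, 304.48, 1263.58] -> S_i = 4.26*4.15^i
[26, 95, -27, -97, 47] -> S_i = Random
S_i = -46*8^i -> [-46, -368, -2944, -23552, -188416]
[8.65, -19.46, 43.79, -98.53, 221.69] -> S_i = 8.65*(-2.25)^i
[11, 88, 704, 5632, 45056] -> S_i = 11*8^i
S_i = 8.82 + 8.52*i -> [8.82, 17.34, 25.86, 34.38, 42.9]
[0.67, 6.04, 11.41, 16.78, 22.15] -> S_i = 0.67 + 5.37*i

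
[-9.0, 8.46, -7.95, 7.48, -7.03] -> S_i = -9.00*(-0.94)^i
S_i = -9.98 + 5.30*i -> [-9.98, -4.68, 0.62, 5.92, 11.22]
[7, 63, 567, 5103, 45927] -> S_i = 7*9^i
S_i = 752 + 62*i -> [752, 814, 876, 938, 1000]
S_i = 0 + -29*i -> [0, -29, -58, -87, -116]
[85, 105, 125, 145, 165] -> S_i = 85 + 20*i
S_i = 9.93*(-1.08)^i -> [9.93, -10.72, 11.58, -12.51, 13.51]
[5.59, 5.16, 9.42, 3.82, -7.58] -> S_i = Random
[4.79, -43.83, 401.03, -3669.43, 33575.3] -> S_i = 4.79*(-9.15)^i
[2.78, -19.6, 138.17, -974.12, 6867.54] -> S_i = 2.78*(-7.05)^i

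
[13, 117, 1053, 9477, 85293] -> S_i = 13*9^i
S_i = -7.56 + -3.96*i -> [-7.56, -11.52, -15.48, -19.44, -23.4]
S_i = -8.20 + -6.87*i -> [-8.2, -15.07, -21.94, -28.81, -35.68]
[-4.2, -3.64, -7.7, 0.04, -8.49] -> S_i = Random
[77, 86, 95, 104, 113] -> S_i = 77 + 9*i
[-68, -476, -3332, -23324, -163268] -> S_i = -68*7^i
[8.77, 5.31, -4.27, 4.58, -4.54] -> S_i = Random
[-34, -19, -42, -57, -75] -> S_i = Random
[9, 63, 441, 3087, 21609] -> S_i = 9*7^i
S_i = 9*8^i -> [9, 72, 576, 4608, 36864]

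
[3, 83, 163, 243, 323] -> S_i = 3 + 80*i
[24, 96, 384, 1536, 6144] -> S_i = 24*4^i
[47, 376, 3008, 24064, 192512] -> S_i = 47*8^i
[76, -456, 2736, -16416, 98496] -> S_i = 76*-6^i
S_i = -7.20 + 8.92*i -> [-7.2, 1.72, 10.64, 19.56, 28.48]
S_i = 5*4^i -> [5, 20, 80, 320, 1280]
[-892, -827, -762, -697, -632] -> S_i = -892 + 65*i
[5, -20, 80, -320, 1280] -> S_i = 5*-4^i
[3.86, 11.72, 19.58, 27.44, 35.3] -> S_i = 3.86 + 7.86*i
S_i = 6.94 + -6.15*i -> [6.94, 0.79, -5.36, -11.51, -17.66]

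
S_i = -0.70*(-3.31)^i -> [-0.7, 2.32, -7.67, 25.39, -84.03]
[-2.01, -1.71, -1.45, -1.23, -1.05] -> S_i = -2.01*0.85^i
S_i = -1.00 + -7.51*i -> [-1.0, -8.51, -16.02, -23.53, -31.04]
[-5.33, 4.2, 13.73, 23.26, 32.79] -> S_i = -5.33 + 9.53*i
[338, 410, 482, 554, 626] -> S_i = 338 + 72*i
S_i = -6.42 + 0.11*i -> [-6.42, -6.31, -6.2, -6.09, -5.98]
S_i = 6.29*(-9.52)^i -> [6.29, -59.88, 570.07, -5427.02, 51665.24]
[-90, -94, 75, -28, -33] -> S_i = Random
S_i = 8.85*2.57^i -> [8.85, 22.74, 58.45, 150.23, 386.08]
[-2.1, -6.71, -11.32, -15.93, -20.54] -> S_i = -2.10 + -4.61*i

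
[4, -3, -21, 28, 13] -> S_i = Random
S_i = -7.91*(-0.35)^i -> [-7.91, 2.77, -0.97, 0.34, -0.12]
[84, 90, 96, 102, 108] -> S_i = 84 + 6*i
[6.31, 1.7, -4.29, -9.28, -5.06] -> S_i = Random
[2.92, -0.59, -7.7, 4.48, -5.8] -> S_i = Random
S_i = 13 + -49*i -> [13, -36, -85, -134, -183]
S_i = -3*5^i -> [-3, -15, -75, -375, -1875]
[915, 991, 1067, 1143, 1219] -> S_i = 915 + 76*i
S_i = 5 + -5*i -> [5, 0, -5, -10, -15]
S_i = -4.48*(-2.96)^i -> [-4.48, 13.26, -39.25, 116.19, -343.91]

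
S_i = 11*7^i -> [11, 77, 539, 3773, 26411]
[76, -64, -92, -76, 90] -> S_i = Random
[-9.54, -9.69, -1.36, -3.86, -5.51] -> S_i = Random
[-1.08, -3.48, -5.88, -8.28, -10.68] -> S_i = -1.08 + -2.40*i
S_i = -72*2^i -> [-72, -144, -288, -576, -1152]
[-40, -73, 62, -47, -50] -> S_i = Random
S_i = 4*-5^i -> [4, -20, 100, -500, 2500]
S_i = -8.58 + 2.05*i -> [-8.58, -6.53, -4.48, -2.43, -0.38]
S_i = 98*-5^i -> [98, -490, 2450, -12250, 61250]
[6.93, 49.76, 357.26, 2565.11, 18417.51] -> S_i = 6.93*7.18^i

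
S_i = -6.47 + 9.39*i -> [-6.47, 2.92, 12.31, 21.7, 31.09]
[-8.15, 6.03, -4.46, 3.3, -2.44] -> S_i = -8.15*(-0.74)^i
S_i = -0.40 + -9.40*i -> [-0.4, -9.8, -19.2, -28.6, -38.0]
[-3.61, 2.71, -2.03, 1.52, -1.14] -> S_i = -3.61*(-0.75)^i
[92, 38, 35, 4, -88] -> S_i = Random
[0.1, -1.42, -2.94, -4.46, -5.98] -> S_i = 0.10 + -1.52*i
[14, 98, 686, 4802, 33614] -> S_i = 14*7^i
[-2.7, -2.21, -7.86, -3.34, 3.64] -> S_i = Random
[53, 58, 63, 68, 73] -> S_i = 53 + 5*i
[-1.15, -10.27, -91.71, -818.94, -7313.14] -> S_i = -1.15*8.93^i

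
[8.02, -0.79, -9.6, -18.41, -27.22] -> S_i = 8.02 + -8.81*i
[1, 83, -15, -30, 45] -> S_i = Random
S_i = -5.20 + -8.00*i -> [-5.2, -13.2, -21.2, -29.2, -37.2]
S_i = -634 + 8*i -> [-634, -626, -618, -610, -602]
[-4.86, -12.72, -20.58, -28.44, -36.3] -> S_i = -4.86 + -7.86*i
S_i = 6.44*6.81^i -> [6.44, 43.86, 298.66, 2033.89, 13850.78]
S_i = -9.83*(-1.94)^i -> [-9.83, 19.07, -37.0, 71.77, -139.24]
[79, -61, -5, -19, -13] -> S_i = Random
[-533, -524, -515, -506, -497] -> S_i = -533 + 9*i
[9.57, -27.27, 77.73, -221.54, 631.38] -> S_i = 9.57*(-2.85)^i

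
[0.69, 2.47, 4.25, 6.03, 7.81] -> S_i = 0.69 + 1.78*i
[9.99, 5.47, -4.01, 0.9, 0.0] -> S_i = Random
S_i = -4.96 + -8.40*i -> [-4.96, -13.36, -21.76, -30.16, -38.56]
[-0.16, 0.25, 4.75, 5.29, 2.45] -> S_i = Random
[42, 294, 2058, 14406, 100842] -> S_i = 42*7^i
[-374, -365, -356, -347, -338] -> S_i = -374 + 9*i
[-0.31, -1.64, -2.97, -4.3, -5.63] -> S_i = -0.31 + -1.33*i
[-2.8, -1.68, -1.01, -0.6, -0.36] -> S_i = -2.80*0.60^i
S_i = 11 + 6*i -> [11, 17, 23, 29, 35]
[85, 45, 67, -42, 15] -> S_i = Random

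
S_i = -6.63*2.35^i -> [-6.63, -15.58, -36.61, -86.04, -202.2]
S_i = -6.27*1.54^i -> [-6.27, -9.66, -14.87, -22.9, -35.27]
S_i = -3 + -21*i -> [-3, -24, -45, -66, -87]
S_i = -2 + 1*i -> [-2, -1, 0, 1, 2]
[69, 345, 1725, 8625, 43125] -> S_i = 69*5^i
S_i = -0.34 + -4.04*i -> [-0.34, -4.38, -8.42, -12.46, -16.5]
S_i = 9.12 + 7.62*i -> [9.12, 16.74, 24.36, 31.98, 39.6]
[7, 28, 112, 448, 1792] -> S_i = 7*4^i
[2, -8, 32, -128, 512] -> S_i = 2*-4^i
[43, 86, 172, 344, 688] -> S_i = 43*2^i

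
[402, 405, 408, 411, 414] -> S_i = 402 + 3*i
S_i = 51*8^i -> [51, 408, 3264, 26112, 208896]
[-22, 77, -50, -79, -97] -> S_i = Random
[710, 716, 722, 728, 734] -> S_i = 710 + 6*i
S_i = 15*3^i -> [15, 45, 135, 405, 1215]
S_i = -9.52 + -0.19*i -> [-9.52, -9.71, -9.9, -10.09, -10.28]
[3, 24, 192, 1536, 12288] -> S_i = 3*8^i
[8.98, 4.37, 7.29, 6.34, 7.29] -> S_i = Random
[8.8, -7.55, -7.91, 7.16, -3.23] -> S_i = Random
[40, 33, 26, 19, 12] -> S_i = 40 + -7*i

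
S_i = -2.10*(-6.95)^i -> [-2.1, 14.6, -101.44, 704.97, -4899.58]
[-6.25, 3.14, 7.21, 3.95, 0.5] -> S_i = Random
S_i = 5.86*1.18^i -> [5.86, 6.91, 8.16, 9.63, 11.36]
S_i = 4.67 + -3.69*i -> [4.67, 0.98, -2.71, -6.4, -10.09]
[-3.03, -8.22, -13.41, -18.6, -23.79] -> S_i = -3.03 + -5.19*i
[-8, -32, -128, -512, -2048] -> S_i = -8*4^i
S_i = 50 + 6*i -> [50, 56, 62, 68, 74]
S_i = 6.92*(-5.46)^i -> [6.92, -37.78, 206.3, -1126.38, 6150.02]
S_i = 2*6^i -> [2, 12, 72, 432, 2592]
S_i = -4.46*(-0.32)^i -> [-4.46, 1.43, -0.46, 0.15, -0.05]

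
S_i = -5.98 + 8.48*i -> [-5.98, 2.5, 10.98, 19.46, 27.94]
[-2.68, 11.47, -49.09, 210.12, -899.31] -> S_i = -2.68*(-4.28)^i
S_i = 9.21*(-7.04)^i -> [9.21, -64.84, 456.46, -3213.49, 22623.0]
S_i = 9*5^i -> [9, 45, 225, 1125, 5625]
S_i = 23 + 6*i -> [23, 29, 35, 41, 47]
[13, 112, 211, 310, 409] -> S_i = 13 + 99*i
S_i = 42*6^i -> [42, 252, 1512, 9072, 54432]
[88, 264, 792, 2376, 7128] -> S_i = 88*3^i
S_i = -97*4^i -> [-97, -388, -1552, -6208, -24832]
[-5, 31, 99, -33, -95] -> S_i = Random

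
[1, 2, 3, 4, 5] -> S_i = 1 + 1*i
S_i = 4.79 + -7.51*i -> [4.79, -2.72, -10.23, -17.74, -25.25]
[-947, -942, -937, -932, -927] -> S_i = -947 + 5*i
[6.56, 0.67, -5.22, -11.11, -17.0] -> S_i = 6.56 + -5.89*i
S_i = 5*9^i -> [5, 45, 405, 3645, 32805]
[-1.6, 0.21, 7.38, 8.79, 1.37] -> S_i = Random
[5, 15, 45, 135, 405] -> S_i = 5*3^i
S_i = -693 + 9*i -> [-693, -684, -675, -666, -657]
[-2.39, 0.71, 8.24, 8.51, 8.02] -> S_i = Random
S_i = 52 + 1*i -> [52, 53, 54, 55, 56]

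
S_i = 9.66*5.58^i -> [9.66, 53.9, 300.78, 1678.34, 9365.13]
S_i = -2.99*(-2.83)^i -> [-2.99, 8.46, -23.95, 67.77, -191.79]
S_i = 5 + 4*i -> [5, 9, 13, 17, 21]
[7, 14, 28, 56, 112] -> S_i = 7*2^i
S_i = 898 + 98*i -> [898, 996, 1094, 1192, 1290]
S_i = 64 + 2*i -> [64, 66, 68, 70, 72]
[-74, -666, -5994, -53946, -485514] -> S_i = -74*9^i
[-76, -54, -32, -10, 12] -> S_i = -76 + 22*i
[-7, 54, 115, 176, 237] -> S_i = -7 + 61*i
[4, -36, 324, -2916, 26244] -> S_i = 4*-9^i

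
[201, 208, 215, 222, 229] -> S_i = 201 + 7*i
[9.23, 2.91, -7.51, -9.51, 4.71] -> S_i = Random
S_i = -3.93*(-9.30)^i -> [-3.93, 36.55, -339.91, 3161.12, -29398.44]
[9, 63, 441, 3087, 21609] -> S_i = 9*7^i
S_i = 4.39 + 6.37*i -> [4.39, 10.76, 17.13, 23.5, 29.87]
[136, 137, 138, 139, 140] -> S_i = 136 + 1*i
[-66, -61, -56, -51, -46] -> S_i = -66 + 5*i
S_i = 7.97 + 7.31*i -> [7.97, 15.28, 22.59, 29.9, 37.21]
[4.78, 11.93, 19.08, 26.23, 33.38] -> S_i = 4.78 + 7.15*i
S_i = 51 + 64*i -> [51, 115, 179, 243, 307]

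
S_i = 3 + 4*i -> [3, 7, 11, 15, 19]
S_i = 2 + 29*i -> [2, 31, 60, 89, 118]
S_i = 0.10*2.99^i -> [0.1, 0.3, 0.89, 2.67, 7.99]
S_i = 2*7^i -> [2, 14, 98, 686, 4802]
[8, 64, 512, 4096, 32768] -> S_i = 8*8^i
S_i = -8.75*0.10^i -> [-8.75, -0.88, -0.09, -0.01, -0.0]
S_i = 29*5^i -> [29, 145, 725, 3625, 18125]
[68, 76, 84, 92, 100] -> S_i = 68 + 8*i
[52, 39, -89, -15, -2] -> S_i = Random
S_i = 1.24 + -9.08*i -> [1.24, -7.84, -16.92, -26.0, -35.08]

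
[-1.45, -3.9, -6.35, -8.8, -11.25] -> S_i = -1.45 + -2.45*i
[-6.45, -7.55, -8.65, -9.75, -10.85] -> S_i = -6.45 + -1.10*i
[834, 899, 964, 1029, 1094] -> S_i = 834 + 65*i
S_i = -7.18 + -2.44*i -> [-7.18, -9.62, -12.06, -14.5, -16.94]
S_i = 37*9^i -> [37, 333, 2997, 26973, 242757]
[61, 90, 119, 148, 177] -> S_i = 61 + 29*i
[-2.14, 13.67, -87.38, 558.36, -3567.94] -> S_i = -2.14*(-6.39)^i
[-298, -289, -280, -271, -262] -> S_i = -298 + 9*i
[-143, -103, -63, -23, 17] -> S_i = -143 + 40*i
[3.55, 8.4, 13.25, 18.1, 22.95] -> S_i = 3.55 + 4.85*i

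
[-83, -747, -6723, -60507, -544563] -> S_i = -83*9^i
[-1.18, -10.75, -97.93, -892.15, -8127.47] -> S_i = -1.18*9.11^i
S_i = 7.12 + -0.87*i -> [7.12, 6.25, 5.38, 4.51, 3.64]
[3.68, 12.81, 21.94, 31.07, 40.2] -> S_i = 3.68 + 9.13*i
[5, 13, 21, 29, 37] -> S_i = 5 + 8*i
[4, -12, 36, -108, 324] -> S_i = 4*-3^i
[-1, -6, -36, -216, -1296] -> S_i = -1*6^i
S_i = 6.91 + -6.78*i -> [6.91, 0.13, -6.65, -13.43, -20.21]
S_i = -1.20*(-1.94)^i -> [-1.2, 2.33, -4.52, 8.76, -17.0]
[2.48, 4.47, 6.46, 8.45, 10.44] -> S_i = 2.48 + 1.99*i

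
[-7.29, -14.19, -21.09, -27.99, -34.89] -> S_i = -7.29 + -6.90*i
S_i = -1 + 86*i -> [-1, 85, 171, 257, 343]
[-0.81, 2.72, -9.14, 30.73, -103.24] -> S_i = -0.81*(-3.36)^i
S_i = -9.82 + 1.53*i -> [-9.82, -8.29, -6.76, -5.23, -3.7]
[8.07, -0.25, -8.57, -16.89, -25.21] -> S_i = 8.07 + -8.32*i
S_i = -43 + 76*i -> [-43, 33, 109, 185, 261]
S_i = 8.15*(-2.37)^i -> [8.15, -19.32, 45.78, -108.49, 257.13]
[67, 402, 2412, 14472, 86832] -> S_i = 67*6^i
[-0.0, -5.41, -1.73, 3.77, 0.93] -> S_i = Random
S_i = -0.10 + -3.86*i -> [-0.1, -3.96, -7.82, -11.68, -15.54]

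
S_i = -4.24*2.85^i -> [-4.24, -12.08, -34.44, -98.15, -279.73]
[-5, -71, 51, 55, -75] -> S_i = Random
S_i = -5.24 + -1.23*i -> [-5.24, -6.47, -7.7, -8.93, -10.16]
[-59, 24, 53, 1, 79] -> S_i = Random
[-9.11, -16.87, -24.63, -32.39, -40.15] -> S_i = -9.11 + -7.76*i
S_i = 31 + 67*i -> [31, 98, 165, 232, 299]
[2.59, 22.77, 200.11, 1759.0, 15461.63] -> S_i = 2.59*8.79^i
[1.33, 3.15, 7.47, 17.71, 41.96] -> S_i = 1.33*2.37^i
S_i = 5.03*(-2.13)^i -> [5.03, -10.71, 22.82, -48.61, 103.53]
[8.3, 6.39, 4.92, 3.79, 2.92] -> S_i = 8.30*0.77^i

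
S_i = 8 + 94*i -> [8, 102, 196, 290, 384]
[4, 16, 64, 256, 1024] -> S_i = 4*4^i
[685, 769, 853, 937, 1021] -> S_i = 685 + 84*i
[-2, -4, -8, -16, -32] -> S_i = -2*2^i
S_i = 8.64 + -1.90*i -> [8.64, 6.74, 4.84, 2.94, 1.04]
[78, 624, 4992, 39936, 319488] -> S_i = 78*8^i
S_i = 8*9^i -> [8, 72, 648, 5832, 52488]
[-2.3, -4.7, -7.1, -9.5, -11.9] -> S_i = -2.30 + -2.40*i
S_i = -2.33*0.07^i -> [-2.33, -0.16, -0.01, -0.0, -0.0]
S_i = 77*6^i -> [77, 462, 2772, 16632, 99792]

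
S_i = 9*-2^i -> [9, -18, 36, -72, 144]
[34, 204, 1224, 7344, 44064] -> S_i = 34*6^i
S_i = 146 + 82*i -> [146, 228, 310, 392, 474]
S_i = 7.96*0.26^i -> [7.96, 2.07, 0.54, 0.14, 0.04]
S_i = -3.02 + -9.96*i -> [-3.02, -12.98, -22.94, -32.9, -42.86]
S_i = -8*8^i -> [-8, -64, -512, -4096, -32768]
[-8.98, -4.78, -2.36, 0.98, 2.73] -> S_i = Random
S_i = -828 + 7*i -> [-828, -821, -814, -807, -800]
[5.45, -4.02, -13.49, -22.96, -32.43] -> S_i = 5.45 + -9.47*i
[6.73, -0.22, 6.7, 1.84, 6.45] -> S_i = Random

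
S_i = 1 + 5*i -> [1, 6, 11, 16, 21]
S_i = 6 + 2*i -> [6, 8, 10, 12, 14]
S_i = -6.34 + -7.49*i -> [-6.34, -13.83, -21.32, -28.81, -36.3]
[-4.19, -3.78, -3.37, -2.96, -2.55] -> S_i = -4.19 + 0.41*i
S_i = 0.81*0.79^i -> [0.81, 0.64, 0.51, 0.4, 0.32]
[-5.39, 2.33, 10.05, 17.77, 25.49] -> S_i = -5.39 + 7.72*i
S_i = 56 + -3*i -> [56, 53, 50, 47, 44]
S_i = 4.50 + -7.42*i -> [4.5, -2.92, -10.34, -17.76, -25.18]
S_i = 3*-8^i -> [3, -24, 192, -1536, 12288]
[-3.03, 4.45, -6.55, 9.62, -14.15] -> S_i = -3.03*(-1.47)^i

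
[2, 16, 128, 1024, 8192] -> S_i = 2*8^i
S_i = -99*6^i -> [-99, -594, -3564, -21384, -128304]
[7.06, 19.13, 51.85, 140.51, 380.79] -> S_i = 7.06*2.71^i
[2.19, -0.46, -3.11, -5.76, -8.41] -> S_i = 2.19 + -2.65*i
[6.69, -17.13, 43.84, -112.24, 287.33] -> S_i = 6.69*(-2.56)^i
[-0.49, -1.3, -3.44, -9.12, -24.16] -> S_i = -0.49*2.65^i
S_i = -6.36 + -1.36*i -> [-6.36, -7.72, -9.08, -10.44, -11.8]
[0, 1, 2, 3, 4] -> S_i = 0 + 1*i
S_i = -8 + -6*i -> [-8, -14, -20, -26, -32]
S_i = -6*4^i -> [-6, -24, -96, -384, -1536]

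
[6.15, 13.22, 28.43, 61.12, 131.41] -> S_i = 6.15*2.15^i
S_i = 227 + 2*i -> [227, 229, 231, 233, 235]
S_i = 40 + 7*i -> [40, 47, 54, 61, 68]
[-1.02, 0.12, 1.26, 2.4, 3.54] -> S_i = -1.02 + 1.14*i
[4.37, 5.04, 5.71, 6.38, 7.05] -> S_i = 4.37 + 0.67*i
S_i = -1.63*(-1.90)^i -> [-1.63, 3.1, -5.88, 11.18, -21.24]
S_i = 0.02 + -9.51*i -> [0.02, -9.49, -19.0, -28.51, -38.02]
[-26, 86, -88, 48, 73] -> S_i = Random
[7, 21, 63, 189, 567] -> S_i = 7*3^i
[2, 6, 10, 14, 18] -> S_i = 2 + 4*i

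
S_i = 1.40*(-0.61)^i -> [1.4, -0.85, 0.52, -0.32, 0.19]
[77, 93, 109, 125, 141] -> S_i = 77 + 16*i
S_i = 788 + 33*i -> [788, 821, 854, 887, 920]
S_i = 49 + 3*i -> [49, 52, 55, 58, 61]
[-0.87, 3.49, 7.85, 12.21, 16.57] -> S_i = -0.87 + 4.36*i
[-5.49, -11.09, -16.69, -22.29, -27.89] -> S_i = -5.49 + -5.60*i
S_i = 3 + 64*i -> [3, 67, 131, 195, 259]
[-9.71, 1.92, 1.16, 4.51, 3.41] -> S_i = Random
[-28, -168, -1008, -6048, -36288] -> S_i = -28*6^i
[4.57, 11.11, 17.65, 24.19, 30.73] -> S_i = 4.57 + 6.54*i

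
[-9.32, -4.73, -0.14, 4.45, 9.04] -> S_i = -9.32 + 4.59*i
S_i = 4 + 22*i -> [4, 26, 48, 70, 92]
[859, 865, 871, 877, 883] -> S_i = 859 + 6*i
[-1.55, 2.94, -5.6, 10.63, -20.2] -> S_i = -1.55*(-1.90)^i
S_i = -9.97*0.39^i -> [-9.97, -3.89, -1.52, -0.59, -0.23]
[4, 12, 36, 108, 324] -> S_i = 4*3^i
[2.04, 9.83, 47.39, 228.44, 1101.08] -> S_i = 2.04*4.82^i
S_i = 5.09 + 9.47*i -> [5.09, 14.56, 24.03, 33.5, 42.97]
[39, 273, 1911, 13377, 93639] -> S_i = 39*7^i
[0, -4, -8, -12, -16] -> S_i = 0 + -4*i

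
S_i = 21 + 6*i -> [21, 27, 33, 39, 45]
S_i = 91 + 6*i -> [91, 97, 103, 109, 115]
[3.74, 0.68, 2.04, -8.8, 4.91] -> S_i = Random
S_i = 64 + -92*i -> [64, -28, -120, -212, -304]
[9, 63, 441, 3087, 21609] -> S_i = 9*7^i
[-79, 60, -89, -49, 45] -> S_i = Random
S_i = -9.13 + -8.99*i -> [-9.13, -18.12, -27.11, -36.1, -45.09]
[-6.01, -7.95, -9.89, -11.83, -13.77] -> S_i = -6.01 + -1.94*i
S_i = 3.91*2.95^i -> [3.91, 11.53, 34.03, 100.38, 296.12]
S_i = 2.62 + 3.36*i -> [2.62, 5.98, 9.34, 12.7, 16.06]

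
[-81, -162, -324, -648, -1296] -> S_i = -81*2^i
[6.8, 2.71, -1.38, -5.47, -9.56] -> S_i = 6.80 + -4.09*i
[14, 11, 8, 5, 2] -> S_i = 14 + -3*i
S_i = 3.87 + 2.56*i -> [3.87, 6.43, 8.99, 11.55, 14.11]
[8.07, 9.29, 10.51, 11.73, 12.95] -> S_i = 8.07 + 1.22*i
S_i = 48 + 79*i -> [48, 127, 206, 285, 364]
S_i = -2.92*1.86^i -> [-2.92, -5.43, -10.1, -18.79, -34.95]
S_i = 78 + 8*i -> [78, 86, 94, 102, 110]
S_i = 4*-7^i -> [4, -28, 196, -1372, 9604]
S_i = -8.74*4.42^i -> [-8.74, -38.63, -170.75, -754.71, -3335.8]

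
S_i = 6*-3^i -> [6, -18, 54, -162, 486]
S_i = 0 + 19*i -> [0, 19, 38, 57, 76]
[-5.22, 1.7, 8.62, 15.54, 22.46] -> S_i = -5.22 + 6.92*i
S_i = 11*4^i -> [11, 44, 176, 704, 2816]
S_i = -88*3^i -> [-88, -264, -792, -2376, -7128]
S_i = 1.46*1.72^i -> [1.46, 2.51, 4.32, 7.43, 12.78]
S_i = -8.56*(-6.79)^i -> [-8.56, 58.12, -394.65, 2679.68, -18195.03]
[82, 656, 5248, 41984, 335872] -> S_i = 82*8^i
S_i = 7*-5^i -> [7, -35, 175, -875, 4375]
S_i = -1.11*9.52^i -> [-1.11, -10.57, -100.6, -957.71, -9117.4]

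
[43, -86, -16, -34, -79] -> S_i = Random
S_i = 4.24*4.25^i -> [4.24, 18.02, 76.59, 325.49, 1383.32]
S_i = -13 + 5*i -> [-13, -8, -3, 2, 7]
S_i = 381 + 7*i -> [381, 388, 395, 402, 409]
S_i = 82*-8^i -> [82, -656, 5248, -41984, 335872]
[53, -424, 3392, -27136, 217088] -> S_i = 53*-8^i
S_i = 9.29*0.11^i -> [9.29, 1.02, 0.11, 0.01, 0.0]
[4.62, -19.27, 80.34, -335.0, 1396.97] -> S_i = 4.62*(-4.17)^i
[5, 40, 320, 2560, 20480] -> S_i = 5*8^i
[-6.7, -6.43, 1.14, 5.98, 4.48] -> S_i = Random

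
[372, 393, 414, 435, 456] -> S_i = 372 + 21*i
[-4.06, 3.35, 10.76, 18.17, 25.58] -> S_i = -4.06 + 7.41*i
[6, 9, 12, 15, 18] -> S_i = 6 + 3*i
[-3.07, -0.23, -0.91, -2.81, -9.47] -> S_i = Random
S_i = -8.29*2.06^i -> [-8.29, -17.08, -35.18, -72.47, -149.29]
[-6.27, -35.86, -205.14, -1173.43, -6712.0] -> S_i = -6.27*5.72^i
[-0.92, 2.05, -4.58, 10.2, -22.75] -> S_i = -0.92*(-2.23)^i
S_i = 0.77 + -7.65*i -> [0.77, -6.88, -14.53, -22.18, -29.83]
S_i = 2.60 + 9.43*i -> [2.6, 12.03, 21.46, 30.89, 40.32]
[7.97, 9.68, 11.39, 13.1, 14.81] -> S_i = 7.97 + 1.71*i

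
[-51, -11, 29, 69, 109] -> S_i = -51 + 40*i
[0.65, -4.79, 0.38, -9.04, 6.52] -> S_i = Random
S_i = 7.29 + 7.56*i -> [7.29, 14.85, 22.41, 29.97, 37.53]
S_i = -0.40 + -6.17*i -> [-0.4, -6.57, -12.74, -18.91, -25.08]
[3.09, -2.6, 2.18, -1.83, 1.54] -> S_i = 3.09*(-0.84)^i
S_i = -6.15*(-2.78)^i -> [-6.15, 17.1, -47.53, 132.13, -367.33]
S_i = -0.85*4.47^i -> [-0.85, -3.8, -16.98, -75.92, -339.35]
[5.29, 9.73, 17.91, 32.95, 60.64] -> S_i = 5.29*1.84^i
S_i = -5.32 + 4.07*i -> [-5.32, -1.25, 2.82, 6.89, 10.96]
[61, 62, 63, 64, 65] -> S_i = 61 + 1*i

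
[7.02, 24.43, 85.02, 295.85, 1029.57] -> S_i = 7.02*3.48^i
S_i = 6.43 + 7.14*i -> [6.43, 13.57, 20.71, 27.85, 34.99]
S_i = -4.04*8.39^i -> [-4.04, -33.9, -284.38, -2385.98, -20018.39]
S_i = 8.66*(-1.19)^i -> [8.66, -10.31, 12.26, -14.59, 17.37]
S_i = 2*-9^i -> [2, -18, 162, -1458, 13122]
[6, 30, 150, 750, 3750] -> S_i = 6*5^i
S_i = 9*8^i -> [9, 72, 576, 4608, 36864]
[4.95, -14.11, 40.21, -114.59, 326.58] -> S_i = 4.95*(-2.85)^i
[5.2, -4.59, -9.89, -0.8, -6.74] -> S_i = Random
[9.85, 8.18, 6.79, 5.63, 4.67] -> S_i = 9.85*0.83^i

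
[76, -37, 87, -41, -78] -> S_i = Random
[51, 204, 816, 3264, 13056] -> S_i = 51*4^i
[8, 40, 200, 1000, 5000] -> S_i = 8*5^i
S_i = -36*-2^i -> [-36, 72, -144, 288, -576]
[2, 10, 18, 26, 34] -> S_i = 2 + 8*i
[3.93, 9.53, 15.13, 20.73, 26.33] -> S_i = 3.93 + 5.60*i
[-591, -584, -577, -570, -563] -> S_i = -591 + 7*i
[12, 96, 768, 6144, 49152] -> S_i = 12*8^i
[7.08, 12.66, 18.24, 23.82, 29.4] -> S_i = 7.08 + 5.58*i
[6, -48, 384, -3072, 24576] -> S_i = 6*-8^i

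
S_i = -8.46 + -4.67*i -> [-8.46, -13.13, -17.8, -22.47, -27.14]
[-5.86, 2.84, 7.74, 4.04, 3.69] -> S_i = Random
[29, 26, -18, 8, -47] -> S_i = Random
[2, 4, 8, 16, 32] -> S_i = 2*2^i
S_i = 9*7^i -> [9, 63, 441, 3087, 21609]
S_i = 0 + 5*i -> [0, 5, 10, 15, 20]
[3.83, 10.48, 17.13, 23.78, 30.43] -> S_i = 3.83 + 6.65*i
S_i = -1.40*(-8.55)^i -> [-1.4, 11.97, -102.34, 875.04, -7481.57]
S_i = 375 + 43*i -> [375, 418, 461, 504, 547]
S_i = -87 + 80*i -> [-87, -7, 73, 153, 233]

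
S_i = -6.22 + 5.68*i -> [-6.22, -0.54, 5.14, 10.82, 16.5]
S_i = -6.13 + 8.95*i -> [-6.13, 2.82, 11.77, 20.72, 29.67]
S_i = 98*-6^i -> [98, -588, 3528, -21168, 127008]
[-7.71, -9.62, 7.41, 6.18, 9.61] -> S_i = Random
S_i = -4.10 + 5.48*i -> [-4.1, 1.38, 6.86, 12.34, 17.82]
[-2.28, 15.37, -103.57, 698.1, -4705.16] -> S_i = -2.28*(-6.74)^i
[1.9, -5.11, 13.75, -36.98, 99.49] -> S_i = 1.90*(-2.69)^i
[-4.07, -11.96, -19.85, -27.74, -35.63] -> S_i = -4.07 + -7.89*i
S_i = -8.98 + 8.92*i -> [-8.98, -0.06, 8.86, 17.78, 26.7]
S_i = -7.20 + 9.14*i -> [-7.2, 1.94, 11.08, 20.22, 29.36]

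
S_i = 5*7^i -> [5, 35, 245, 1715, 12005]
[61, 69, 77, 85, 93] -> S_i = 61 + 8*i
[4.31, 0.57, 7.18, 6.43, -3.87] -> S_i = Random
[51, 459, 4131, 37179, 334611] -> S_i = 51*9^i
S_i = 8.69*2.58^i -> [8.69, 22.42, 57.84, 149.24, 385.03]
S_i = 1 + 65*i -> [1, 66, 131, 196, 261]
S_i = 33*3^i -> [33, 99, 297, 891, 2673]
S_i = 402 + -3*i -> [402, 399, 396, 393, 390]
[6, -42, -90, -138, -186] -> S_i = 6 + -48*i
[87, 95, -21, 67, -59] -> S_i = Random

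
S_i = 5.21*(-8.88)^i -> [5.21, -46.26, 410.83, -3648.18, 32395.87]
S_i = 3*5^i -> [3, 15, 75, 375, 1875]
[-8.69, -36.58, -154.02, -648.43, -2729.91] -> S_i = -8.69*4.21^i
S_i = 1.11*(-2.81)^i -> [1.11, -3.12, 8.76, -24.63, 69.21]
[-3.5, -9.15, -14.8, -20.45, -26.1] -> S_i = -3.50 + -5.65*i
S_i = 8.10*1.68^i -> [8.1, 13.61, 22.86, 38.41, 64.52]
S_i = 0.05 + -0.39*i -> [0.05, -0.34, -0.73, -1.12, -1.51]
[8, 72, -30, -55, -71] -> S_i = Random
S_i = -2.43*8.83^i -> [-2.43, -21.46, -189.46, -1672.97, -14772.33]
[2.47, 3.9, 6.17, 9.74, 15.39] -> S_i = 2.47*1.58^i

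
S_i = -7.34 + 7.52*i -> [-7.34, 0.18, 7.7, 15.22, 22.74]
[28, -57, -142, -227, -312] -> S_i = 28 + -85*i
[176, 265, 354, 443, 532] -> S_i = 176 + 89*i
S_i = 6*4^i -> [6, 24, 96, 384, 1536]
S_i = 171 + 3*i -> [171, 174, 177, 180, 183]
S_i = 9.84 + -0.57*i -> [9.84, 9.27, 8.7, 8.13, 7.56]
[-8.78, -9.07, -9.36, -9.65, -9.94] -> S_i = -8.78 + -0.29*i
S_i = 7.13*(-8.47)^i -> [7.13, -60.39, 511.51, -4332.51, 36696.38]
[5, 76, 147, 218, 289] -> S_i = 5 + 71*i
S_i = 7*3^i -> [7, 21, 63, 189, 567]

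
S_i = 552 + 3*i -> [552, 555, 558, 561, 564]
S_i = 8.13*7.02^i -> [8.13, 57.07, 400.65, 2812.56, 19744.18]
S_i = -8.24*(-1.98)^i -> [-8.24, 16.32, -32.3, 63.96, -126.64]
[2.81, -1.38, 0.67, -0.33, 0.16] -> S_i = 2.81*(-0.49)^i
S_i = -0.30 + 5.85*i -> [-0.3, 5.55, 11.4, 17.25, 23.1]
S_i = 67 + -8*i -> [67, 59, 51, 43, 35]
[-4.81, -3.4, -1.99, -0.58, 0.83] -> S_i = -4.81 + 1.41*i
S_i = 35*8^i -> [35, 280, 2240, 17920, 143360]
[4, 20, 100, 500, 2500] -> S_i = 4*5^i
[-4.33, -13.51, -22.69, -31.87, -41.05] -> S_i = -4.33 + -9.18*i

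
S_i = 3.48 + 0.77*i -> [3.48, 4.25, 5.02, 5.79, 6.56]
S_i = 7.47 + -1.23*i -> [7.47, 6.24, 5.01, 3.78, 2.55]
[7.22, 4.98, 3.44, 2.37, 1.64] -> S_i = 7.22*0.69^i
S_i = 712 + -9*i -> [712, 703, 694, 685, 676]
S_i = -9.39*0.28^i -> [-9.39, -2.63, -0.74, -0.21, -0.06]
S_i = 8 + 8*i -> [8, 16, 24, 32, 40]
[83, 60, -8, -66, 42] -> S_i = Random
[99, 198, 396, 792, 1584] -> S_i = 99*2^i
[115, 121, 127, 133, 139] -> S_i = 115 + 6*i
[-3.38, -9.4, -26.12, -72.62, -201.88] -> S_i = -3.38*2.78^i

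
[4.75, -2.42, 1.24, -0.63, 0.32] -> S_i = 4.75*(-0.51)^i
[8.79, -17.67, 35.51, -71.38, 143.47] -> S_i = 8.79*(-2.01)^i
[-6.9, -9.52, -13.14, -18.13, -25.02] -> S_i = -6.90*1.38^i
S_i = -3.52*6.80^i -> [-3.52, -23.94, -162.76, -1106.8, -7526.24]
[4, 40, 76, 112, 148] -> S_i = 4 + 36*i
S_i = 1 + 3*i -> [1, 4, 7, 10, 13]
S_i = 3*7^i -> [3, 21, 147, 1029, 7203]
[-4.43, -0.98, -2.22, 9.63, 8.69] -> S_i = Random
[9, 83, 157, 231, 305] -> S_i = 9 + 74*i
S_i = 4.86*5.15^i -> [4.86, 25.03, 128.9, 663.83, 3418.73]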